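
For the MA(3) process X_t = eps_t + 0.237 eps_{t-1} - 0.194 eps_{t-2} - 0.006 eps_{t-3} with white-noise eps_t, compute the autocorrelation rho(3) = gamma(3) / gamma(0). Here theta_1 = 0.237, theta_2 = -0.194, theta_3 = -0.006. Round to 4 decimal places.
\rho(3) = -0.0055

For an MA(q) process with theta_0 = 1, the autocovariance is
  gamma(k) = sigma^2 * sum_{i=0..q-k} theta_i * theta_{i+k},
and rho(k) = gamma(k) / gamma(0). Sigma^2 cancels.
  numerator   = (1)*(-0.006) = -0.006.
  denominator = (1)^2 + (0.237)^2 + (-0.194)^2 + (-0.006)^2 = 1.093841.
  rho(3) = -0.006 / 1.093841 = -0.0055.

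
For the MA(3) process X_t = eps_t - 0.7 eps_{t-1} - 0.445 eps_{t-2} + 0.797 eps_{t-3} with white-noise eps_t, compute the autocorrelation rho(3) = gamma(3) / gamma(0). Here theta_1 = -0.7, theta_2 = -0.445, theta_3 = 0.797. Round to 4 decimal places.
\rho(3) = 0.3431

For an MA(q) process with theta_0 = 1, the autocovariance is
  gamma(k) = sigma^2 * sum_{i=0..q-k} theta_i * theta_{i+k},
and rho(k) = gamma(k) / gamma(0). Sigma^2 cancels.
  numerator   = (1)*(0.797) = 0.797.
  denominator = (1)^2 + (-0.7)^2 + (-0.445)^2 + (0.797)^2 = 2.323234.
  rho(3) = 0.797 / 2.323234 = 0.3431.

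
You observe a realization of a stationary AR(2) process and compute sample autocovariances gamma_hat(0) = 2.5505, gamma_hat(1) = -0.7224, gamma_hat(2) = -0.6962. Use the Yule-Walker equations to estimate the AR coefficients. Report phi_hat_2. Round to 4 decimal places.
\hat\phi_{2} = -0.3840

The Yule-Walker equations for an AR(p) process read, in matrix form,
  Gamma_p phi = r_p,   with   (Gamma_p)_{ij} = gamma(|i - j|),
                       (r_p)_i = gamma(i),   i,j = 1..p.
Substitute the sample gammas (Toeplitz matrix and right-hand side of size 2):
  Gamma_p = [[2.5505, -0.7224], [-0.7224, 2.5505]]
  r_p     = [-0.7224, -0.6962]
Written out:
  2.5505 phi_1 - 0.7224 phi_2 = -0.7224
  -0.7224 phi_1 + 2.5505 phi_2 = -0.6962
Solve by Cramer's rule:
  det = gamma(0)^2 - gamma(1)^2 = (2.5505)^2 - (-0.7224)^2 = 6.50505025 - 0.52186176 = 5.98318849
  phi_hat_1 = [gamma(1) gamma(0) - gamma(1) gamma(2)] / det = [(-0.7224)(2.5505) - (-0.7224)(-0.6962)] / 5.98318849 = -2.34541608 / 5.98318849 = -0.392
  phi_hat_2 = [gamma(0) gamma(2) - gamma(1)^2] / det = [(2.5505)(-0.6962) - (-0.7224)^2] / 5.98318849 = -2.29751986 / 5.98318849 = -0.384
So phi_hat = [-0.3920, -0.3840].
Therefore phi_hat_2 = -0.3840.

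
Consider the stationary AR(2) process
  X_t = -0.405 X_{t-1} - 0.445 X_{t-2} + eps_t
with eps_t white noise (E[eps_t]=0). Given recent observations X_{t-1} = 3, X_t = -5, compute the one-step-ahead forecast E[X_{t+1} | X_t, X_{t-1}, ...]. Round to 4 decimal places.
E[X_{t+1} \mid \mathcal F_t] = 0.6900

For an AR(p) model X_t = c + sum_i phi_i X_{t-i} + eps_t, the
one-step-ahead conditional mean is
  E[X_{t+1} | X_t, ...] = c + sum_i phi_i X_{t+1-i}.
Substitute known values:
  E[X_{t+1} | ...] = (-0.405) * (-5) + (-0.445) * (3)
                   = 0.6900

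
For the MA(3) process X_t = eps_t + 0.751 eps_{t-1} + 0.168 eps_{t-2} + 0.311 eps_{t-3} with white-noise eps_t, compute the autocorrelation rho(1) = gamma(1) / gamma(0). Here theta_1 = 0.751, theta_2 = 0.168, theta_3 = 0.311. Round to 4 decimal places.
\rho(1) = 0.5503

For an MA(q) process with theta_0 = 1, the autocovariance is
  gamma(k) = sigma^2 * sum_{i=0..q-k} theta_i * theta_{i+k},
and rho(k) = gamma(k) / gamma(0). Sigma^2 cancels.
  numerator   = (1)*(0.751) + (0.751)*(0.168) + (0.168)*(0.311) = 0.929416.
  denominator = (1)^2 + (0.751)^2 + (0.168)^2 + (0.311)^2 = 1.688946.
  rho(1) = 0.929416 / 1.688946 = 0.5503.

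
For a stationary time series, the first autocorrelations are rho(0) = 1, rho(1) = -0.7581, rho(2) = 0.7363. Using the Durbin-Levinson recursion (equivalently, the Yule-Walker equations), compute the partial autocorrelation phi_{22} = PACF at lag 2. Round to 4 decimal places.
\phi_{22} = 0.3799

The PACF at lag k is phi_{kk}, the last component of the solution
to the Yule-Walker system G_k phi = r_k where
  (G_k)_{ij} = rho(|i - j|), (r_k)_i = rho(i), i,j = 1..k.
Equivalently, Durbin-Levinson gives phi_{kk} iteratively:
  phi_{11} = rho(1)
  phi_{kk} = [rho(k) - sum_{j=1..k-1} phi_{k-1,j} rho(k-j)]
            / [1 - sum_{j=1..k-1} phi_{k-1,j} rho(j)],
  phi_{k,j} = phi_{k-1,j} - phi_{kk} phi_{k-1,k-j},  j = 1..k-1.
Step k = 1:
  phi_11 = rho(1) = -0.7581.
Step k = 2:
  phi_22 = [rho(2) - phi_11 rho(1)] / [1 - phi_11 rho(1)] = [0.7363 - (-0.7581)(-0.7581)] / [1 - (-0.7581)(-0.7581)]
         = 0.16158439 / 0.42528439 = 0.3799.
Therefore phi_{22} = 0.3799.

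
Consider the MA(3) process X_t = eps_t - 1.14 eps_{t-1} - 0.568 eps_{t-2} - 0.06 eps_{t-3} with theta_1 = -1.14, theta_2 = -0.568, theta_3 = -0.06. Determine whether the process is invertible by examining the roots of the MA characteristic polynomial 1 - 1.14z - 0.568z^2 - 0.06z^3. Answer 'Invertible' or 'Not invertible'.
\text{Not invertible}

The MA(q) characteristic polynomial is P(z) = 1 - 1.14z - 0.568z^2 - 0.06z^3.
Invertibility requires all roots to lie outside the unit circle, i.e. |z| > 1 for every root.
Degree 3: look for a simple real root z0 first, then factor out (1 - z/z0) and solve the remaining quadratic.
Testing z0 = -5: P(-5) = 1 + (-1.14)(-5) + (-0.568)(-5)^2 + (-0.06)(-5)^3
  = 1 + (5.7) + (-14.2) + (7.5) = 0.  So z_0 = -5 is a root, |z_0| = 5.
Divide out the factor (1 + 0.2 z) = (1 - z/z0) (since 1/z0 = -0.2):
  P(z) = (1 + 0.2 z)(1 + (-1.34) z + (-0.3) z^2)
  [check: z-coef -1.34 - (-0.2) = -1.14; z^2-coef -0.3 - (-0.2)(-1.34) = -0.568; z^3-coef -(-0.2)(-0.3) = -0.06.]
Remaining roots from the quadratic factor 1 + (-1.34) z + (-0.3) z^2:
  Set 1 + (-1.34) z + (-0.3) z^2 = 0, i.e. a z^2 + b z + c = 0 with a = -0.3, b = -1.34, c = 1.
  Discriminant D = b^2 - 4ac = (-1.34)^2 - 4*(-0.3)*1 = 1.7956 - (-1.2) = 2.9956.
  D >= 0, so the roots are real: z = (-b +/- sqrt(D)) / (2a) = (1.34 +/- 1.73078) / (-0.6).
    z_1 = (1.34 + 1.73078) / (-0.6) = -5.118,   |z_1| = 5.118.
    z_2 = (1.34 - 1.73078) / (-0.6) = 0.6513,   |z_2| = 0.6513.
Moduli of all roots: 5.0000, 5.1180, 0.6513.
All moduli strictly greater than 1? No.
Verdict: Not invertible.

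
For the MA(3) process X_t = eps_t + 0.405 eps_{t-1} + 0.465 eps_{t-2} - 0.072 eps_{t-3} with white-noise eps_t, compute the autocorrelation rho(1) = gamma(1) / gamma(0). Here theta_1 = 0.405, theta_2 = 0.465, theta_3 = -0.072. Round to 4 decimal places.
\rho(1) = 0.4041

For an MA(q) process with theta_0 = 1, the autocovariance is
  gamma(k) = sigma^2 * sum_{i=0..q-k} theta_i * theta_{i+k},
and rho(k) = gamma(k) / gamma(0). Sigma^2 cancels.
  numerator   = (1)*(0.405) + (0.405)*(0.465) + (0.465)*(-0.072) = 0.559845.
  denominator = (1)^2 + (0.405)^2 + (0.465)^2 + (-0.072)^2 = 1.385434.
  rho(1) = 0.559845 / 1.385434 = 0.4041.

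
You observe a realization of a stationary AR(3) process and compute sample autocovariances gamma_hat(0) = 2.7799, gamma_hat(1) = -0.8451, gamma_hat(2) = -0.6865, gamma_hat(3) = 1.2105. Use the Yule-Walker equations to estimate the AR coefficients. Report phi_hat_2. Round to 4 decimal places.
\hat\phi_{2} = -0.2570

The Yule-Walker equations for an AR(p) process read, in matrix form,
  Gamma_p phi = r_p,   with   (Gamma_p)_{ij} = gamma(|i - j|),
                       (r_p)_i = gamma(i),   i,j = 1..p.
Substitute the sample gammas (Toeplitz matrix and right-hand side of size 3):
  Gamma_p = [[2.7799, -0.8451, -0.6865], [-0.8451, 2.7799, -0.8451], [-0.6865, -0.8451, 2.7799]]
  r_p     = [-0.8451, -0.6865, 1.2105]
Written out (R1..R3):
  (R1) 2.7799 phi_1 - 0.8451 phi_2 - 0.6865 phi_3 = -0.8451
  (R2) -0.8451 phi_1 + 2.7799 phi_2 - 0.8451 phi_3 = -0.6865
  (R3) -0.6865 phi_1 - 0.8451 phi_2 + 2.7799 phi_3 = 1.2105
Gaussian elimination:
  R2 <- R2 - (-0.8451/2.7799) R1 = R2 - (-0.304004) R1:  2.522986 phi_2 - 1.053799 phi_3 = -0.943414
  R3 <- R3 - (-0.6865/2.7799) R1 = R3 - (-0.246951) R1:  -1.053799 phi_2 + 2.610368 phi_3 = 1.001801
  R3 <- R3 - (-1.053799/2.522986) R2 = R3 - (-0.417679) R2:  2.170218 phi_3 = 0.607757
Back-substitution:
  phi_hat_3 = 0.607757 / 2.170218 = 0.280044
  phi_hat_2 = (-0.943414 - (-1.053799)(0.280044)) / 2.522986 = -0.256959
  phi_hat_1 = (-0.8451 - (-0.8451)(-0.256959) - (-0.6865)(0.280044)) / 2.7799 = -0.312963
So phi_hat = [-0.3130, -0.2570, 0.2800].
Therefore phi_hat_2 = -0.2570.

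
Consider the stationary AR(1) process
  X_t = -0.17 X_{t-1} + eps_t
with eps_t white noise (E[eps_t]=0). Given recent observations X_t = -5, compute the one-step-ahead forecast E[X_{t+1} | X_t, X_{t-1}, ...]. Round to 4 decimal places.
E[X_{t+1} \mid \mathcal F_t] = 0.8500

For an AR(p) model X_t = c + sum_i phi_i X_{t-i} + eps_t, the
one-step-ahead conditional mean is
  E[X_{t+1} | X_t, ...] = c + sum_i phi_i X_{t+1-i}.
Substitute known values:
  E[X_{t+1} | ...] = (-0.17) * (-5)
                   = 0.8500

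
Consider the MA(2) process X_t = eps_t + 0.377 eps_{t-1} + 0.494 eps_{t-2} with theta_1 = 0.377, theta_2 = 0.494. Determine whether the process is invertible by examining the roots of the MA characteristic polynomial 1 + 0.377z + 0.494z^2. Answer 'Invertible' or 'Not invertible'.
\text{Invertible}

The MA(q) characteristic polynomial is P(z) = 1 + 0.377z + 0.494z^2.
Invertibility requires all roots to lie outside the unit circle, i.e. |z| > 1 for every root.
Set 1 + (0.377) z + (0.494) z^2 = 0, i.e. a z^2 + b z + c = 0 with a = 0.494, b = 0.377, c = 1.
Discriminant D = b^2 - 4ac = (0.377)^2 - 4*(0.494)*1 = 0.142129 - (1.976) = -1.833871.
D < 0, so the roots are the complex-conjugate pair z = (-b +/- i sqrt(-D)) / (2a) = -0.3816 +/- 1.3707i.
For a conjugate pair |z|^2 = z * conj(z) = (product of roots) = c/a = 1/(0.494) = 2.024291, so |z| = sqrt(2.024291) = 1.4228 for both roots.
Moduli of all roots: 1.4228, 1.4228.
All moduli strictly greater than 1? Yes.
Verdict: Invertible.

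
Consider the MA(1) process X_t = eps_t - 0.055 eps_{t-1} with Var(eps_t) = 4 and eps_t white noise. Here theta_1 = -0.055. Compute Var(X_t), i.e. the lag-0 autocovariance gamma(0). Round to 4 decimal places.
\gamma(0) = 4.0121

For an MA(q) process X_t = eps_t + sum_i theta_i eps_{t-i} with
Var(eps_t) = sigma^2, the variance is
  gamma(0) = sigma^2 * (1 + sum_i theta_i^2).
  sum_i theta_i^2 = (-0.055)^2 = 0.003025.
  gamma(0) = 4 * (1 + 0.003025) = 4 * 1.003025 = 4.0121.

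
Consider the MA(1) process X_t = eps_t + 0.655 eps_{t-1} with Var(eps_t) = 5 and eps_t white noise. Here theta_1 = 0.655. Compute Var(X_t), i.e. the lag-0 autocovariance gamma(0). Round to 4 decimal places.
\gamma(0) = 7.1451

For an MA(q) process X_t = eps_t + sum_i theta_i eps_{t-i} with
Var(eps_t) = sigma^2, the variance is
  gamma(0) = sigma^2 * (1 + sum_i theta_i^2).
  sum_i theta_i^2 = (0.655)^2 = 0.429025.
  gamma(0) = 5 * (1 + 0.429025) = 5 * 1.429025 = 7.145125, which rounds to 7.1451.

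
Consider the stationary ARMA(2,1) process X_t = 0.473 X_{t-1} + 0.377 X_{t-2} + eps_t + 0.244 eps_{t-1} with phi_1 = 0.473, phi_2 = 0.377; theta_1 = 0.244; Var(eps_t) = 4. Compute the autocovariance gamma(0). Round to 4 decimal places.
\gamma(0) = 15.7420

Multiply the model equation by X_{t-k} and take expectations. With theta_0 = psi_0 = 1 and psi_j the MA(infinity) weights, this gives
  gamma(k) - sum_i phi_i gamma(k-i) = c_k,
  c_k = sigma^2 * sum_{j=k..q} theta_j psi_{j-k}   (c_k = 0 for k > q),
using gamma(-m) = gamma(m).
psi-weights needed (psi_j = theta_j + sum_i phi_i psi_{j-i}):
  psi_1 = theta_1 + phi_1 = 0.244 + (0.473) = 0.717
Right-hand sides:
  c_0 = sigma^2 (1 + theta_1 psi_1) = 4 * (1 + (0.244)(0.717)) = 4 * 1.174948 = 4.699792
  c_1 = sigma^2 theta_1 = 4 * (0.244) = 0.976
  c_2 = 0
Equations for k = 0, 1, 2 (AR order 2, c_2 = 0):
  (E0) gamma(0) = phi_1 gamma(1) + phi_2 gamma(2) + c_0
  (E1) gamma(1) = phi_1 gamma(0) + phi_2 gamma(1) + c_1
  (E2) gamma(2) = phi_1 gamma(1) + phi_2 gamma(0)
From (E1): gamma(1) = A gamma(0) + B with
  A = phi_1 / (1 - phi_2) = 0.473 / 0.623 = 0.75923,   B = c_1 / (1 - phi_2) = 0.976 / 0.623 = 1.566613.
Insert (E2) into (E0): gamma(0) (1 - phi_2^2) = phi_1 (1 + phi_2) gamma(1) + c_0.
  phi_1 (1 + phi_2) = (0.473)(1.377) = 0.651321,   1 - phi_2^2 = 0.857871.
Replace gamma(1) by A gamma(0) + B and collect gamma(0):
  gamma(0) [0.857871 - (0.651321)(0.75923)] = (0.651321)(1.566613) + 4.699792
  gamma(0) * 0.363369 = 5.72016
  gamma(0) = 5.72016 / 0.363369 = 15.742021.
Therefore gamma(0) = 15.7420 (to 4 decimal places).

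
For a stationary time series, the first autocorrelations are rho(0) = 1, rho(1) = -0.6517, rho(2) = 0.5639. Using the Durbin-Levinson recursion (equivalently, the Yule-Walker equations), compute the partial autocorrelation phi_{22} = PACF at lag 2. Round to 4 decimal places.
\phi_{22} = 0.2419

The PACF at lag k is phi_{kk}, the last component of the solution
to the Yule-Walker system G_k phi = r_k where
  (G_k)_{ij} = rho(|i - j|), (r_k)_i = rho(i), i,j = 1..k.
Equivalently, Durbin-Levinson gives phi_{kk} iteratively:
  phi_{11} = rho(1)
  phi_{kk} = [rho(k) - sum_{j=1..k-1} phi_{k-1,j} rho(k-j)]
            / [1 - sum_{j=1..k-1} phi_{k-1,j} rho(j)],
  phi_{k,j} = phi_{k-1,j} - phi_{kk} phi_{k-1,k-j},  j = 1..k-1.
Step k = 1:
  phi_11 = rho(1) = -0.6517.
Step k = 2:
  phi_22 = [rho(2) - phi_11 rho(1)] / [1 - phi_11 rho(1)] = [0.5639 - (-0.6517)(-0.6517)] / [1 - (-0.6517)(-0.6517)]
         = 0.13918711 / 0.57528711 = 0.2419.
Therefore phi_{22} = 0.2419.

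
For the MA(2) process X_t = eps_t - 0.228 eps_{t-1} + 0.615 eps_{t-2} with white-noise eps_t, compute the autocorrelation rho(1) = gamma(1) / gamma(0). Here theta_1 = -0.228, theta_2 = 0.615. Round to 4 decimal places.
\rho(1) = -0.2575

For an MA(q) process with theta_0 = 1, the autocovariance is
  gamma(k) = sigma^2 * sum_{i=0..q-k} theta_i * theta_{i+k},
and rho(k) = gamma(k) / gamma(0). Sigma^2 cancels.
  numerator   = (1)*(-0.228) + (-0.228)*(0.615) = -0.36822.
  denominator = (1)^2 + (-0.228)^2 + (0.615)^2 = 1.430209.
  rho(1) = -0.36822 / 1.430209 = -0.2575.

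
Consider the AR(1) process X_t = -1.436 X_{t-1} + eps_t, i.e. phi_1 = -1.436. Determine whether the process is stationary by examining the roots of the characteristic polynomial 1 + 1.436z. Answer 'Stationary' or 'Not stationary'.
\text{Not stationary}

The AR(p) characteristic polynomial is P(z) = 1 + 1.436z.
Stationarity requires all roots to lie outside the unit circle, i.e. |z| > 1 for every root.
This is linear in z: 1 + (1.436) z = 0  =>  z = -1/(1.436) = -0.696379,  |z| = 0.696379.
Moduli of all roots: 0.6964.
All moduli strictly greater than 1? No.
Verdict: Not stationary.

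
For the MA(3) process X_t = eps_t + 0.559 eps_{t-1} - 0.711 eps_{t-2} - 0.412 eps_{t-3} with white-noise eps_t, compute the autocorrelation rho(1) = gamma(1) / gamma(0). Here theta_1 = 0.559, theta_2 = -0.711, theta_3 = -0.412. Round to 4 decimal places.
\rho(1) = 0.2286

For an MA(q) process with theta_0 = 1, the autocovariance is
  gamma(k) = sigma^2 * sum_{i=0..q-k} theta_i * theta_{i+k},
and rho(k) = gamma(k) / gamma(0). Sigma^2 cancels.
  numerator   = (1)*(0.559) + (0.559)*(-0.711) + (-0.711)*(-0.412) = 0.454483.
  denominator = (1)^2 + (0.559)^2 + (-0.711)^2 + (-0.412)^2 = 1.987746.
  rho(1) = 0.454483 / 1.987746 = 0.2286.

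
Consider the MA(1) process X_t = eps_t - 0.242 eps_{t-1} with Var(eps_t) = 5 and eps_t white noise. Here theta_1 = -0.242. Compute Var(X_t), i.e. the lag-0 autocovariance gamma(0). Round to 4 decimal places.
\gamma(0) = 5.2928

For an MA(q) process X_t = eps_t + sum_i theta_i eps_{t-i} with
Var(eps_t) = sigma^2, the variance is
  gamma(0) = sigma^2 * (1 + sum_i theta_i^2).
  sum_i theta_i^2 = (-0.242)^2 = 0.058564.
  gamma(0) = 5 * (1 + 0.058564) = 5 * 1.058564 = 5.29282, which rounds to 5.2928.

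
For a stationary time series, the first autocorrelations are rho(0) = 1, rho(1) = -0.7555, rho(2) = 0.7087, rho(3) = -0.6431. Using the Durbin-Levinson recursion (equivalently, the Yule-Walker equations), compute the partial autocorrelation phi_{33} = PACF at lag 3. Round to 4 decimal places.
\phi_{33} = -0.0960

The PACF at lag k is phi_{kk}, the last component of the solution
to the Yule-Walker system G_k phi = r_k where
  (G_k)_{ij} = rho(|i - j|), (r_k)_i = rho(i), i,j = 1..k.
Equivalently, Durbin-Levinson gives phi_{kk} iteratively:
  phi_{11} = rho(1)
  phi_{kk} = [rho(k) - sum_{j=1..k-1} phi_{k-1,j} rho(k-j)]
            / [1 - sum_{j=1..k-1} phi_{k-1,j} rho(j)],
  phi_{k,j} = phi_{k-1,j} - phi_{kk} phi_{k-1,k-j},  j = 1..k-1.
Step k = 1:
  phi_11 = rho(1) = -0.7555.
Step k = 2:
  phi_22 = [rho(2) - phi_11 rho(1)] / [1 - phi_11 rho(1)] = [0.7087 - (-0.7555)(-0.7555)] / [1 - (-0.7555)(-0.7555)]
         = 0.13791975 / 0.42921975 = 0.321327.
  Update: phi_21 = phi_11 - phi_22 phi_11 = -0.7555 - (0.321327)(-0.7555) = -0.512738.
Step k = 3:
  phi_33 = [rho(3) - phi_21 rho(2) - phi_22 rho(1)] / [1 - phi_21 rho(1) - phi_22 rho(2)]
    numerator   = -0.6431 - (-0.512738)(0.7087) - (0.321327)(-0.7555) = -0.03696049
    denominator = 1 - (-0.512738)(-0.7555) - (0.321327)(0.7087) = 0.38490246
  phi_33 = -0.03696049 / 0.38490246 = -0.096.
Therefore phi_{33} = -0.0960.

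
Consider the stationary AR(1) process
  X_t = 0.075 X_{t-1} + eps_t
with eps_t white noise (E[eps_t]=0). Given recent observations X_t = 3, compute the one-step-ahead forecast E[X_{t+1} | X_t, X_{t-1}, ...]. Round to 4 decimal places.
E[X_{t+1} \mid \mathcal F_t] = 0.2250

For an AR(p) model X_t = c + sum_i phi_i X_{t-i} + eps_t, the
one-step-ahead conditional mean is
  E[X_{t+1} | X_t, ...] = c + sum_i phi_i X_{t+1-i}.
Substitute known values:
  E[X_{t+1} | ...] = (0.075) * (3)
                   = 0.2250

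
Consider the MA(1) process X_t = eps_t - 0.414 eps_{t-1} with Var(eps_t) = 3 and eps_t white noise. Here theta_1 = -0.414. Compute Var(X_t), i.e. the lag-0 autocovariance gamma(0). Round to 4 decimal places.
\gamma(0) = 3.5142

For an MA(q) process X_t = eps_t + sum_i theta_i eps_{t-i} with
Var(eps_t) = sigma^2, the variance is
  gamma(0) = sigma^2 * (1 + sum_i theta_i^2).
  sum_i theta_i^2 = (-0.414)^2 = 0.171396.
  gamma(0) = 3 * (1 + 0.171396) = 3 * 1.171396 = 3.514188, which rounds to 3.5142.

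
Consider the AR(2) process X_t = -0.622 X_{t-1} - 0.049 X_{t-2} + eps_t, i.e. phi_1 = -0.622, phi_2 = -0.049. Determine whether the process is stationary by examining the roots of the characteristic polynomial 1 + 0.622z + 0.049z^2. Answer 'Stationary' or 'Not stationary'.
\text{Stationary}

The AR(p) characteristic polynomial is P(z) = 1 + 0.622z + 0.049z^2.
Stationarity requires all roots to lie outside the unit circle, i.e. |z| > 1 for every root.
Set 1 + (0.622) z + (0.049) z^2 = 0, i.e. a z^2 + b z + c = 0 with a = 0.049, b = 0.622, c = 1.
Discriminant D = b^2 - 4ac = (0.622)^2 - 4*(0.049)*1 = 0.386884 - (0.196) = 0.190884.
D >= 0, so the roots are real: z = (-b +/- sqrt(D)) / (2a) = (-0.622 +/- 0.436903) / (0.098).
  z_1 = (-0.622 + 0.436903) / (0.098) = -1.8887,   |z_1| = 1.8887.
  z_2 = (-0.622 - 0.436903) / (0.098) = -10.8051,   |z_2| = 10.8051.
Moduli of all roots: 1.8887, 10.8051.
All moduli strictly greater than 1? Yes.
Verdict: Stationary.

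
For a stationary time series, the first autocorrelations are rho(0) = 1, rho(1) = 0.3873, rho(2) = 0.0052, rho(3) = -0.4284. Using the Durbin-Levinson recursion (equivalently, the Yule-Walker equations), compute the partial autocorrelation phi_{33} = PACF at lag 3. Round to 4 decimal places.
\phi_{33} = -0.4420

The PACF at lag k is phi_{kk}, the last component of the solution
to the Yule-Walker system G_k phi = r_k where
  (G_k)_{ij} = rho(|i - j|), (r_k)_i = rho(i), i,j = 1..k.
Equivalently, Durbin-Levinson gives phi_{kk} iteratively:
  phi_{11} = rho(1)
  phi_{kk} = [rho(k) - sum_{j=1..k-1} phi_{k-1,j} rho(k-j)]
            / [1 - sum_{j=1..k-1} phi_{k-1,j} rho(j)],
  phi_{k,j} = phi_{k-1,j} - phi_{kk} phi_{k-1,k-j},  j = 1..k-1.
Step k = 1:
  phi_11 = rho(1) = 0.3873.
Step k = 2:
  phi_22 = [rho(2) - phi_11 rho(1)] / [1 - phi_11 rho(1)] = [0.0052 - (0.3873)(0.3873)] / [1 - (0.3873)(0.3873)]
         = -0.14480129 / 0.84999871 = -0.170355.
  Update: phi_21 = phi_11 - phi_22 phi_11 = 0.3873 - (-0.170355)(0.3873) = 0.453278.
Step k = 3:
  phi_33 = [rho(3) - phi_21 rho(2) - phi_22 rho(1)] / [1 - phi_21 rho(1) - phi_22 rho(2)]
    numerator   = -0.4284 - (0.453278)(0.0052) - (-0.170355)(0.3873) = -0.36477867
    denominator = 1 - (0.453278)(0.3873) - (-0.170355)(0.0052) = 0.82533113
  phi_33 = -0.36477867 / 0.82533113 = -0.442.
Therefore phi_{33} = -0.4420.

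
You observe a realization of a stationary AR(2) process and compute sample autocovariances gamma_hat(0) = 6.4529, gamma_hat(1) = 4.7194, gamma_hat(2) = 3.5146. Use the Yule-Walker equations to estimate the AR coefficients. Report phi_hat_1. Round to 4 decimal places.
\hat\phi_{1} = 0.7160

The Yule-Walker equations for an AR(p) process read, in matrix form,
  Gamma_p phi = r_p,   with   (Gamma_p)_{ij} = gamma(|i - j|),
                       (r_p)_i = gamma(i),   i,j = 1..p.
Substitute the sample gammas (Toeplitz matrix and right-hand side of size 2):
  Gamma_p = [[6.4529, 4.7194], [4.7194, 6.4529]]
  r_p     = [4.7194, 3.5146]
Written out:
  6.4529 phi_1 + 4.7194 phi_2 = 4.7194
  4.7194 phi_1 + 6.4529 phi_2 = 3.5146
Solve by Cramer's rule:
  det = gamma(0)^2 - gamma(1)^2 = (6.4529)^2 - (4.7194)^2 = 41.63991841 - 22.27273636 = 19.36718205
  phi_hat_1 = [gamma(1) gamma(0) - gamma(1) gamma(2)] / det = [(4.7194)(6.4529) - (4.7194)(3.5146)] / 19.36718205 = 13.86701302 / 19.36718205 = 0.716
  phi_hat_2 = [gamma(0) gamma(2) - gamma(1)^2] / det = [(6.4529)(3.5146) - (4.7194)^2] / 19.36718205 = 0.40662598 / 19.36718205 = 0.021
So phi_hat = [0.7160, 0.0210].
Therefore phi_hat_1 = 0.7160.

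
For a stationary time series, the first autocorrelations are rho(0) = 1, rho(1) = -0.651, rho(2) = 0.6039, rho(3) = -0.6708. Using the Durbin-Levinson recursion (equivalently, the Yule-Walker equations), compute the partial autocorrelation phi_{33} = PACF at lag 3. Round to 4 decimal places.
\phi_{33} = -0.3790

The PACF at lag k is phi_{kk}, the last component of the solution
to the Yule-Walker system G_k phi = r_k where
  (G_k)_{ij} = rho(|i - j|), (r_k)_i = rho(i), i,j = 1..k.
Equivalently, Durbin-Levinson gives phi_{kk} iteratively:
  phi_{11} = rho(1)
  phi_{kk} = [rho(k) - sum_{j=1..k-1} phi_{k-1,j} rho(k-j)]
            / [1 - sum_{j=1..k-1} phi_{k-1,j} rho(j)],
  phi_{k,j} = phi_{k-1,j} - phi_{kk} phi_{k-1,k-j},  j = 1..k-1.
Step k = 1:
  phi_11 = rho(1) = -0.651.
Step k = 2:
  phi_22 = [rho(2) - phi_11 rho(1)] / [1 - phi_11 rho(1)] = [0.6039 - (-0.651)(-0.651)] / [1 - (-0.651)(-0.651)]
         = 0.180099 / 0.576199 = 0.312564.
  Update: phi_21 = phi_11 - phi_22 phi_11 = -0.651 - (0.312564)(-0.651) = -0.447521.
Step k = 3:
  phi_33 = [rho(3) - phi_21 rho(2) - phi_22 rho(1)] / [1 - phi_21 rho(1) - phi_22 rho(2)]
    numerator   = -0.6708 - (-0.447521)(0.6039) - (0.312564)(-0.651) = -0.19706303
    denominator = 1 - (-0.447521)(-0.651) - (0.312564)(0.6039) = 0.51990656
  phi_33 = -0.19706303 / 0.51990656 = -0.379.
Therefore phi_{33} = -0.3790.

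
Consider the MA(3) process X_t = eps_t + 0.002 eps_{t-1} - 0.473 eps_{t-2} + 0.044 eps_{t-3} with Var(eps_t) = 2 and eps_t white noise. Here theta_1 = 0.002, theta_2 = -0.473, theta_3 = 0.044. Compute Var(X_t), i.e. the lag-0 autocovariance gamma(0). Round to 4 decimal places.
\gamma(0) = 2.4513

For an MA(q) process X_t = eps_t + sum_i theta_i eps_{t-i} with
Var(eps_t) = sigma^2, the variance is
  gamma(0) = sigma^2 * (1 + sum_i theta_i^2).
  sum_i theta_i^2 = (0.002)^2 + (-0.473)^2 + (0.044)^2 = 0.000004 + 0.223729 + 0.001936 = 0.225669.
  gamma(0) = 2 * (1 + 0.225669) = 2 * 1.225669 = 2.451338, which rounds to 2.4513.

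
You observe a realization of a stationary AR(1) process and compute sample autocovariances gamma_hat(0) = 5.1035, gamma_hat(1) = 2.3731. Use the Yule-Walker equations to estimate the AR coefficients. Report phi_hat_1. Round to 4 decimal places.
\hat\phi_{1} = 0.4650

The Yule-Walker equations for an AR(p) process read, in matrix form,
  Gamma_p phi = r_p,   with   (Gamma_p)_{ij} = gamma(|i - j|),
                       (r_p)_i = gamma(i),   i,j = 1..p.
Substitute the sample gammas (Toeplitz matrix and right-hand side of size 1):
  Gamma_p = [[5.1035]]
  r_p     = [2.3731]
With p = 1 this is the single equation gamma(0) phi_1 = gamma(1):
  phi_hat_1 = gamma(1) / gamma(0) = 2.3731 / 5.1035 = 0.4650.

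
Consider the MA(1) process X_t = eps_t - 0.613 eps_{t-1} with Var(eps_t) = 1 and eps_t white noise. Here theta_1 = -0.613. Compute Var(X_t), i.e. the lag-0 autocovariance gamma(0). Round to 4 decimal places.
\gamma(0) = 1.3758

For an MA(q) process X_t = eps_t + sum_i theta_i eps_{t-i} with
Var(eps_t) = sigma^2, the variance is
  gamma(0) = sigma^2 * (1 + sum_i theta_i^2).
  sum_i theta_i^2 = (-0.613)^2 = 0.375769.
  gamma(0) = 1 * (1 + 0.375769) = 1 * 1.375769 = 1.375769, which rounds to 1.3758.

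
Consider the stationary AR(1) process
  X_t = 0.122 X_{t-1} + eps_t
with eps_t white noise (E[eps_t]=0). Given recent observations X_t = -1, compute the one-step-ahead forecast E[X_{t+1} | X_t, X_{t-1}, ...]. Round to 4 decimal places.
E[X_{t+1} \mid \mathcal F_t] = -0.1220

For an AR(p) model X_t = c + sum_i phi_i X_{t-i} + eps_t, the
one-step-ahead conditional mean is
  E[X_{t+1} | X_t, ...] = c + sum_i phi_i X_{t+1-i}.
Substitute known values:
  E[X_{t+1} | ...] = (0.122) * (-1)
                   = -0.1220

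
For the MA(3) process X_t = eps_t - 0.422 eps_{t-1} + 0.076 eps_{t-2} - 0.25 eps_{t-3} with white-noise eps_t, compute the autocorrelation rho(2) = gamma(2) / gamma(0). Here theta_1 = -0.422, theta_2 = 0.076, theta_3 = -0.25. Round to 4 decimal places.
\rho(2) = 0.1456

For an MA(q) process with theta_0 = 1, the autocovariance is
  gamma(k) = sigma^2 * sum_{i=0..q-k} theta_i * theta_{i+k},
and rho(k) = gamma(k) / gamma(0). Sigma^2 cancels.
  numerator   = (1)*(0.076) + (-0.422)*(-0.25) = 0.1815.
  denominator = (1)^2 + (-0.422)^2 + (0.076)^2 + (-0.25)^2 = 1.24636.
  rho(2) = 0.1815 / 1.24636 = 0.1456.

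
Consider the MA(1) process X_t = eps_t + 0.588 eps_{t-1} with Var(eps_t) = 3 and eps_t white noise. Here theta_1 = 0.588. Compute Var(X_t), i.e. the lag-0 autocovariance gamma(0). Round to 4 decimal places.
\gamma(0) = 4.0372

For an MA(q) process X_t = eps_t + sum_i theta_i eps_{t-i} with
Var(eps_t) = sigma^2, the variance is
  gamma(0) = sigma^2 * (1 + sum_i theta_i^2).
  sum_i theta_i^2 = (0.588)^2 = 0.345744.
  gamma(0) = 3 * (1 + 0.345744) = 3 * 1.345744 = 4.037232, which rounds to 4.0372.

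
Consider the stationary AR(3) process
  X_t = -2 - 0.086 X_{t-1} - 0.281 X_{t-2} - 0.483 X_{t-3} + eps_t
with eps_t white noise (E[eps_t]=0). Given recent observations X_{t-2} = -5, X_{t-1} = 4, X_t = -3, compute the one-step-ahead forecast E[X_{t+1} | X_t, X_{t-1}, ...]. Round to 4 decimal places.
E[X_{t+1} \mid \mathcal F_t] = -0.4510

For an AR(p) model X_t = c + sum_i phi_i X_{t-i} + eps_t, the
one-step-ahead conditional mean is
  E[X_{t+1} | X_t, ...] = c + sum_i phi_i X_{t+1-i}.
Substitute known values:
  E[X_{t+1} | ...] = -2 + (-0.086) * (-3) + (-0.281) * (4) + (-0.483) * (-5)
                   = -0.4510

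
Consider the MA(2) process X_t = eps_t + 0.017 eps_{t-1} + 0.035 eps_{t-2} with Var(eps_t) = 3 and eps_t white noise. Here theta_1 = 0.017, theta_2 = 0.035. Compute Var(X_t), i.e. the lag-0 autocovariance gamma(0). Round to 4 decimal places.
\gamma(0) = 3.0045

For an MA(q) process X_t = eps_t + sum_i theta_i eps_{t-i} with
Var(eps_t) = sigma^2, the variance is
  gamma(0) = sigma^2 * (1 + sum_i theta_i^2).
  sum_i theta_i^2 = (0.017)^2 + (0.035)^2 = 0.000289 + 0.001225 = 0.001514.
  gamma(0) = 3 * (1 + 0.001514) = 3 * 1.001514 = 3.004542, which rounds to 3.0045.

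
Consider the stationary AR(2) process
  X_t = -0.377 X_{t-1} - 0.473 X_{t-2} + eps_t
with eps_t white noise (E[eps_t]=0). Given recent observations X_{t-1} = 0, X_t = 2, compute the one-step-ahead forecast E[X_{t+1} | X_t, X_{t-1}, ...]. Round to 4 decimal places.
E[X_{t+1} \mid \mathcal F_t] = -0.7540

For an AR(p) model X_t = c + sum_i phi_i X_{t-i} + eps_t, the
one-step-ahead conditional mean is
  E[X_{t+1} | X_t, ...] = c + sum_i phi_i X_{t+1-i}.
Substitute known values:
  E[X_{t+1} | ...] = (-0.377) * (2) + (-0.473) * (0)
                   = -0.7540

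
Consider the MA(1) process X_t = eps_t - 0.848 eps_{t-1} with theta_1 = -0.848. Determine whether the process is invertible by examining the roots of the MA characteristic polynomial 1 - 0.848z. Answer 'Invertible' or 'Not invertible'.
\text{Invertible}

The MA(q) characteristic polynomial is P(z) = 1 - 0.848z.
Invertibility requires all roots to lie outside the unit circle, i.e. |z| > 1 for every root.
This is linear in z: 1 + (-0.848) z = 0  =>  z = -1/(-0.848) = 1.179245,  |z| = 1.179245.
Moduli of all roots: 1.1792.
All moduli strictly greater than 1? Yes.
Verdict: Invertible.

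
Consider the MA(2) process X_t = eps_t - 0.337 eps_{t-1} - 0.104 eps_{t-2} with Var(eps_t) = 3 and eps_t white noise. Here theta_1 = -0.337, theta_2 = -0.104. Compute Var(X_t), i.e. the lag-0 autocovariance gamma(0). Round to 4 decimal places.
\gamma(0) = 3.3732

For an MA(q) process X_t = eps_t + sum_i theta_i eps_{t-i} with
Var(eps_t) = sigma^2, the variance is
  gamma(0) = sigma^2 * (1 + sum_i theta_i^2).
  sum_i theta_i^2 = (-0.337)^2 + (-0.104)^2 = 0.113569 + 0.010816 = 0.124385.
  gamma(0) = 3 * (1 + 0.124385) = 3 * 1.124385 = 3.373155, which rounds to 3.3732.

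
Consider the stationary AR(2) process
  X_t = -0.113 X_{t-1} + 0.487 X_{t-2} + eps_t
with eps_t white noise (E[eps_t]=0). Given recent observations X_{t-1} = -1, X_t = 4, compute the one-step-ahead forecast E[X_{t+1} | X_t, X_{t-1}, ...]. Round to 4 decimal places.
E[X_{t+1} \mid \mathcal F_t] = -0.9390

For an AR(p) model X_t = c + sum_i phi_i X_{t-i} + eps_t, the
one-step-ahead conditional mean is
  E[X_{t+1} | X_t, ...] = c + sum_i phi_i X_{t+1-i}.
Substitute known values:
  E[X_{t+1} | ...] = (-0.113) * (4) + (0.487) * (-1)
                   = -0.9390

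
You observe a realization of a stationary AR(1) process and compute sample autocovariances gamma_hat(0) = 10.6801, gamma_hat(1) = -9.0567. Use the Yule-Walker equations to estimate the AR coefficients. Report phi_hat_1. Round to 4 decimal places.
\hat\phi_{1} = -0.8480

The Yule-Walker equations for an AR(p) process read, in matrix form,
  Gamma_p phi = r_p,   with   (Gamma_p)_{ij} = gamma(|i - j|),
                       (r_p)_i = gamma(i),   i,j = 1..p.
Substitute the sample gammas (Toeplitz matrix and right-hand side of size 1):
  Gamma_p = [[10.6801]]
  r_p     = [-9.0567]
With p = 1 this is the single equation gamma(0) phi_1 = gamma(1):
  phi_hat_1 = gamma(1) / gamma(0) = -9.0567 / 10.6801 = -0.8480.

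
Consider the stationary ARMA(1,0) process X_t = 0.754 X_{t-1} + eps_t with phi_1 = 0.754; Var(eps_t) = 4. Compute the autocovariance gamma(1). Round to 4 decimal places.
\gamma(1) = 6.9898

Multiply the model equation by X_{t-k} and take expectations. With theta_0 = psi_0 = 1 and psi_j the MA(infinity) weights, this gives
  gamma(k) - sum_i phi_i gamma(k-i) = c_k,
  c_k = sigma^2 * sum_{j=k..q} theta_j psi_{j-k}   (c_k = 0 for k > q),
using gamma(-m) = gamma(m).
Pure AR (q = 0): c_0 = sigma^2 = 4, c_k = 0 for k >= 1.
Equations for k = 0 and k = 1 (AR order 1):
  gamma(0) = phi_1 gamma(1) + c_0
  gamma(1) = phi_1 gamma(0) + c_1
Substituting the second into the first: gamma(0) (1 - phi_1^2) = c_0 + phi_1 c_1, so
  gamma(0) = c_0 / (1 - phi_1^2) = 4 / (1 - (0.754)^2) = 4 / 0.431484 = 9.270332.
  gamma(1) = phi_1 gamma(0) = (0.754)(9.270332) = 6.98983.
Therefore gamma(1) = 6.9898 (to 4 decimal places).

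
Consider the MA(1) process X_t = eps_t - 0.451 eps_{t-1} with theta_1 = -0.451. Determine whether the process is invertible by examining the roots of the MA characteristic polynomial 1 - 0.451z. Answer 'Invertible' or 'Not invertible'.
\text{Invertible}

The MA(q) characteristic polynomial is P(z) = 1 - 0.451z.
Invertibility requires all roots to lie outside the unit circle, i.e. |z| > 1 for every root.
This is linear in z: 1 + (-0.451) z = 0  =>  z = -1/(-0.451) = 2.217295,  |z| = 2.217295.
Moduli of all roots: 2.2173.
All moduli strictly greater than 1? Yes.
Verdict: Invertible.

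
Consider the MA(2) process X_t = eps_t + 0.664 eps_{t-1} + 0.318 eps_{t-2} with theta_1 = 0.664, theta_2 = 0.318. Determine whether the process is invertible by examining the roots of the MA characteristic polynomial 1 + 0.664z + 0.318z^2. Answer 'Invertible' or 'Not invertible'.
\text{Invertible}

The MA(q) characteristic polynomial is P(z) = 1 + 0.664z + 0.318z^2.
Invertibility requires all roots to lie outside the unit circle, i.e. |z| > 1 for every root.
Set 1 + (0.664) z + (0.318) z^2 = 0, i.e. a z^2 + b z + c = 0 with a = 0.318, b = 0.664, c = 1.
Discriminant D = b^2 - 4ac = (0.664)^2 - 4*(0.318)*1 = 0.440896 - (1.272) = -0.831104.
D < 0, so the roots are the complex-conjugate pair z = (-b +/- i sqrt(-D)) / (2a) = -1.044 +/- 1.4334i.
For a conjugate pair |z|^2 = z * conj(z) = (product of roots) = c/a = 1/(0.318) = 3.144654, so |z| = sqrt(3.144654) = 1.7733 for both roots.
Moduli of all roots: 1.7733, 1.7733.
All moduli strictly greater than 1? Yes.
Verdict: Invertible.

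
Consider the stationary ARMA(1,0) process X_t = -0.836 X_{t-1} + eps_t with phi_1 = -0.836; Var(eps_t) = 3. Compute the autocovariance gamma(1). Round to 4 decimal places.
\gamma(1) = -8.3293

Multiply the model equation by X_{t-k} and take expectations. With theta_0 = psi_0 = 1 and psi_j the MA(infinity) weights, this gives
  gamma(k) - sum_i phi_i gamma(k-i) = c_k,
  c_k = sigma^2 * sum_{j=k..q} theta_j psi_{j-k}   (c_k = 0 for k > q),
using gamma(-m) = gamma(m).
Pure AR (q = 0): c_0 = sigma^2 = 3, c_k = 0 for k >= 1.
Equations for k = 0 and k = 1 (AR order 1):
  gamma(0) = phi_1 gamma(1) + c_0
  gamma(1) = phi_1 gamma(0) + c_1
Substituting the second into the first: gamma(0) (1 - phi_1^2) = c_0 + phi_1 c_1, so
  gamma(0) = c_0 / (1 - phi_1^2) = 3 / (1 - (-0.836)^2) = 3 / 0.301104 = 9.963335.
  gamma(1) = phi_1 gamma(0) = (-0.836)(9.963335) = -8.329348.
Therefore gamma(1) = -8.3293 (to 4 decimal places).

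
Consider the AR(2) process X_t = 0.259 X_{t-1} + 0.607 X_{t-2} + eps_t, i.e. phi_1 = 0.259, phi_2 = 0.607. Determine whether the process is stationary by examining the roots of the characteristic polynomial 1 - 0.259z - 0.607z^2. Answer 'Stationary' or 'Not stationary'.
\text{Stationary}

The AR(p) characteristic polynomial is P(z) = 1 - 0.259z - 0.607z^2.
Stationarity requires all roots to lie outside the unit circle, i.e. |z| > 1 for every root.
Set 1 + (-0.259) z + (-0.607) z^2 = 0, i.e. a z^2 + b z + c = 0 with a = -0.607, b = -0.259, c = 1.
Discriminant D = b^2 - 4ac = (-0.259)^2 - 4*(-0.607)*1 = 0.067081 - (-2.428) = 2.495081.
D >= 0, so the roots are real: z = (-b +/- sqrt(D)) / (2a) = (0.259 +/- 1.579583) / (-1.214).
  z_1 = (0.259 + 1.579583) / (-1.214) = -1.5145,   |z_1| = 1.5145.
  z_2 = (0.259 - 1.579583) / (-1.214) = 1.0878,   |z_2| = 1.0878.
Moduli of all roots: 1.5145, 1.0878.
All moduli strictly greater than 1? Yes.
Verdict: Stationary.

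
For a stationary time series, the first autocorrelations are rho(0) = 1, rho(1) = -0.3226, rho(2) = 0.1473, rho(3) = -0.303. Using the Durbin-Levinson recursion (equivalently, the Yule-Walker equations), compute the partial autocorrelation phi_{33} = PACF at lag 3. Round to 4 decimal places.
\phi_{33} = -0.2710

The PACF at lag k is phi_{kk}, the last component of the solution
to the Yule-Walker system G_k phi = r_k where
  (G_k)_{ij} = rho(|i - j|), (r_k)_i = rho(i), i,j = 1..k.
Equivalently, Durbin-Levinson gives phi_{kk} iteratively:
  phi_{11} = rho(1)
  phi_{kk} = [rho(k) - sum_{j=1..k-1} phi_{k-1,j} rho(k-j)]
            / [1 - sum_{j=1..k-1} phi_{k-1,j} rho(j)],
  phi_{k,j} = phi_{k-1,j} - phi_{kk} phi_{k-1,k-j},  j = 1..k-1.
Step k = 1:
  phi_11 = rho(1) = -0.3226.
Step k = 2:
  phi_22 = [rho(2) - phi_11 rho(1)] / [1 - phi_11 rho(1)] = [0.1473 - (-0.3226)(-0.3226)] / [1 - (-0.3226)(-0.3226)]
         = 0.04322924 / 0.89592924 = 0.048251.
  Update: phi_21 = phi_11 - phi_22 phi_11 = -0.3226 - (0.048251)(-0.3226) = -0.307034.
Step k = 3:
  phi_33 = [rho(3) - phi_21 rho(2) - phi_22 rho(1)] / [1 - phi_21 rho(1) - phi_22 rho(2)]
    numerator   = -0.303 - (-0.307034)(0.1473) - (0.048251)(-0.3226) = -0.24220816
    denominator = 1 - (-0.307034)(-0.3226) - (0.048251)(0.1473) = 0.8938434
  phi_33 = -0.24220816 / 0.8938434 = -0.271.
Therefore phi_{33} = -0.2710.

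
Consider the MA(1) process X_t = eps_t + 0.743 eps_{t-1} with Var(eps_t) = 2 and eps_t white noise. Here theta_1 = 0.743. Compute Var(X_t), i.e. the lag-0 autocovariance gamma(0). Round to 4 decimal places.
\gamma(0) = 3.1041

For an MA(q) process X_t = eps_t + sum_i theta_i eps_{t-i} with
Var(eps_t) = sigma^2, the variance is
  gamma(0) = sigma^2 * (1 + sum_i theta_i^2).
  sum_i theta_i^2 = (0.743)^2 = 0.552049.
  gamma(0) = 2 * (1 + 0.552049) = 2 * 1.552049 = 3.104098, which rounds to 3.1041.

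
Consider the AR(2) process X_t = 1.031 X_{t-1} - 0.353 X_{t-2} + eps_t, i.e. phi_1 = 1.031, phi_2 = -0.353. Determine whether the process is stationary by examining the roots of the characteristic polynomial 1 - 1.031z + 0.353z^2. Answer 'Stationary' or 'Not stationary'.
\text{Stationary}

The AR(p) characteristic polynomial is P(z) = 1 - 1.031z + 0.353z^2.
Stationarity requires all roots to lie outside the unit circle, i.e. |z| > 1 for every root.
Set 1 + (-1.031) z + (0.353) z^2 = 0, i.e. a z^2 + b z + c = 0 with a = 0.353, b = -1.031, c = 1.
Discriminant D = b^2 - 4ac = (-1.031)^2 - 4*(0.353)*1 = 1.062961 - (1.412) = -0.349039.
D < 0, so the roots are the complex-conjugate pair z = (-b +/- i sqrt(-D)) / (2a) = 1.4603 +/- 0.8368i.
For a conjugate pair |z|^2 = z * conj(z) = (product of roots) = c/a = 1/(0.353) = 2.832861, so |z| = sqrt(2.832861) = 1.6831 for both roots.
Moduli of all roots: 1.6831, 1.6831.
All moduli strictly greater than 1? Yes.
Verdict: Stationary.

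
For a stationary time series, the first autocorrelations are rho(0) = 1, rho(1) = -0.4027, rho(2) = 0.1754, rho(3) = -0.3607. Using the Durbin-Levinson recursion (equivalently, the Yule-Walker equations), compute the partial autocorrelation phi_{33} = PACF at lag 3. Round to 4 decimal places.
\phi_{33} = -0.3400

The PACF at lag k is phi_{kk}, the last component of the solution
to the Yule-Walker system G_k phi = r_k where
  (G_k)_{ij} = rho(|i - j|), (r_k)_i = rho(i), i,j = 1..k.
Equivalently, Durbin-Levinson gives phi_{kk} iteratively:
  phi_{11} = rho(1)
  phi_{kk} = [rho(k) - sum_{j=1..k-1} phi_{k-1,j} rho(k-j)]
            / [1 - sum_{j=1..k-1} phi_{k-1,j} rho(j)],
  phi_{k,j} = phi_{k-1,j} - phi_{kk} phi_{k-1,k-j},  j = 1..k-1.
Step k = 1:
  phi_11 = rho(1) = -0.4027.
Step k = 2:
  phi_22 = [rho(2) - phi_11 rho(1)] / [1 - phi_11 rho(1)] = [0.1754 - (-0.4027)(-0.4027)] / [1 - (-0.4027)(-0.4027)]
         = 0.01323271 / 0.83783271 = 0.015794.
  Update: phi_21 = phi_11 - phi_22 phi_11 = -0.4027 - (0.015794)(-0.4027) = -0.39634.
Step k = 3:
  phi_33 = [rho(3) - phi_21 rho(2) - phi_22 rho(1)] / [1 - phi_21 rho(1) - phi_22 rho(2)]
    numerator   = -0.3607 - (-0.39634)(0.1754) - (0.015794)(-0.4027) = -0.28482177
    denominator = 1 - (-0.39634)(-0.4027) - (0.015794)(0.1754) = 0.83762371
  phi_33 = -0.28482177 / 0.83762371 = -0.34.
Therefore phi_{33} = -0.3400.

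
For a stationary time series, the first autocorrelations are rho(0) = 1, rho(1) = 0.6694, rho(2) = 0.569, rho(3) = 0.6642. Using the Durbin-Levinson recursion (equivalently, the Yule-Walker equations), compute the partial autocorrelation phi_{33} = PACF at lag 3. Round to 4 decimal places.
\phi_{33} = 0.4189

The PACF at lag k is phi_{kk}, the last component of the solution
to the Yule-Walker system G_k phi = r_k where
  (G_k)_{ij} = rho(|i - j|), (r_k)_i = rho(i), i,j = 1..k.
Equivalently, Durbin-Levinson gives phi_{kk} iteratively:
  phi_{11} = rho(1)
  phi_{kk} = [rho(k) - sum_{j=1..k-1} phi_{k-1,j} rho(k-j)]
            / [1 - sum_{j=1..k-1} phi_{k-1,j} rho(j)],
  phi_{k,j} = phi_{k-1,j} - phi_{kk} phi_{k-1,k-j},  j = 1..k-1.
Step k = 1:
  phi_11 = rho(1) = 0.6694.
Step k = 2:
  phi_22 = [rho(2) - phi_11 rho(1)] / [1 - phi_11 rho(1)] = [0.569 - (0.6694)(0.6694)] / [1 - (0.6694)(0.6694)]
         = 0.12090364 / 0.55190364 = 0.219067.
  Update: phi_21 = phi_11 - phi_22 phi_11 = 0.6694 - (0.219067)(0.6694) = 0.522757.
Step k = 3:
  phi_33 = [rho(3) - phi_21 rho(2) - phi_22 rho(1)] / [1 - phi_21 rho(1) - phi_22 rho(2)]
    numerator   = 0.6642 - (0.522757)(0.569) - (0.219067)(0.6694) = 0.2201082
    denominator = 1 - (0.522757)(0.6694) - (0.219067)(0.569) = 0.52541769
  phi_33 = 0.2201082 / 0.52541769 = 0.4189.
Therefore phi_{33} = 0.4189.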